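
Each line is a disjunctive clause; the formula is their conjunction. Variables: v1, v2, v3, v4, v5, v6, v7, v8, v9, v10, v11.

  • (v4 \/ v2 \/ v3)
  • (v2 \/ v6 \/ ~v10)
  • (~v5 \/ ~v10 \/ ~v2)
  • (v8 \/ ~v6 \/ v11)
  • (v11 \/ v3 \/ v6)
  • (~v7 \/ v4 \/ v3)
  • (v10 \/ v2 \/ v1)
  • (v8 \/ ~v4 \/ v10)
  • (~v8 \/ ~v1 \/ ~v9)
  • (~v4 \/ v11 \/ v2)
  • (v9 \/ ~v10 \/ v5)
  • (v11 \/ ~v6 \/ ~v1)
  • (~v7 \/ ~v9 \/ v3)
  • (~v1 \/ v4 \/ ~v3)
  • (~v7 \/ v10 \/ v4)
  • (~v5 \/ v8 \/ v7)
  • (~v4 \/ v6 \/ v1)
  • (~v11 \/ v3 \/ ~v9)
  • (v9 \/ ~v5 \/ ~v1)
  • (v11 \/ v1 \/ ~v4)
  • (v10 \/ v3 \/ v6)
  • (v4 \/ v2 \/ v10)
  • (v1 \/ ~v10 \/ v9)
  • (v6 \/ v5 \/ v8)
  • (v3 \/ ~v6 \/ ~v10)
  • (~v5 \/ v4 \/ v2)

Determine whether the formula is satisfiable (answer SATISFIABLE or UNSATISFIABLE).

SATISFIABLE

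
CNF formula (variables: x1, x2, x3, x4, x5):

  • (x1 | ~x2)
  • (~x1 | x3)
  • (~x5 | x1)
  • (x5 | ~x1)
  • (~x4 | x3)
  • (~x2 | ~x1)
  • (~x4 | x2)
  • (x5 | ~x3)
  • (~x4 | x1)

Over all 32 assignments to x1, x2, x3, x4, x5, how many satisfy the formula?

The models are:
  x1=F x2=F x3=F x4=F x5=F
  x1=T x2=F x3=T x4=F x5=T
Count: 2.

2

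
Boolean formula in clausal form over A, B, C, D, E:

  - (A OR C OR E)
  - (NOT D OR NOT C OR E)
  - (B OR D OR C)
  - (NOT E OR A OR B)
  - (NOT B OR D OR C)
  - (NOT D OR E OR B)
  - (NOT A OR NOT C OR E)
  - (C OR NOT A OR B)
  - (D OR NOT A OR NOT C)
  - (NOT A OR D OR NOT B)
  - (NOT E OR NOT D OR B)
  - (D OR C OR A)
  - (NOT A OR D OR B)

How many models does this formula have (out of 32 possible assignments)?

Case analysis on D and A:
  D=T, A=T: remaining (B,C,E) ∈ {(T,F,F); (T,F,T); (T,T,T)} — 3.
  D=T, A=F: remaining (B,C,E) ∈ {(T,F,T); (T,T,T)} — 2.
  D=F, A=T: a clause becomes empty — 0.
  D=F, A=F: remaining (B,C,E) ∈ {(F,T,F); (T,T,F); (T,T,T)} — 3.
Total: 3 + 2 + 0 + 3 = 8.

8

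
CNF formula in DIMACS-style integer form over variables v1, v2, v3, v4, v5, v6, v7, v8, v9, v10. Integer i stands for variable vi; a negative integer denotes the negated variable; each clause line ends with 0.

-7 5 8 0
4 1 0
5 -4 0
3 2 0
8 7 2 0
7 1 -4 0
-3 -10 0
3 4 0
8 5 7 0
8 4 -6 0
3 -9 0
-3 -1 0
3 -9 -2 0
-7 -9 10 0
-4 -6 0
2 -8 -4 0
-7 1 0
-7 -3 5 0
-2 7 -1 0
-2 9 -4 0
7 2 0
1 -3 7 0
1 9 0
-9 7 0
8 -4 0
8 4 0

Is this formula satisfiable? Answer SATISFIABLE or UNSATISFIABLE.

UNSATISFIABLE

v7 = True:
  propagation gives v1=True, v3=False, v2=True, v4=True; an empty clause results — contradiction.
v7 = False:
  propagation gives v2=True, v1=False, v4=True; an empty clause results — contradiction.
Every branch closes, so no satisfying assignment exists.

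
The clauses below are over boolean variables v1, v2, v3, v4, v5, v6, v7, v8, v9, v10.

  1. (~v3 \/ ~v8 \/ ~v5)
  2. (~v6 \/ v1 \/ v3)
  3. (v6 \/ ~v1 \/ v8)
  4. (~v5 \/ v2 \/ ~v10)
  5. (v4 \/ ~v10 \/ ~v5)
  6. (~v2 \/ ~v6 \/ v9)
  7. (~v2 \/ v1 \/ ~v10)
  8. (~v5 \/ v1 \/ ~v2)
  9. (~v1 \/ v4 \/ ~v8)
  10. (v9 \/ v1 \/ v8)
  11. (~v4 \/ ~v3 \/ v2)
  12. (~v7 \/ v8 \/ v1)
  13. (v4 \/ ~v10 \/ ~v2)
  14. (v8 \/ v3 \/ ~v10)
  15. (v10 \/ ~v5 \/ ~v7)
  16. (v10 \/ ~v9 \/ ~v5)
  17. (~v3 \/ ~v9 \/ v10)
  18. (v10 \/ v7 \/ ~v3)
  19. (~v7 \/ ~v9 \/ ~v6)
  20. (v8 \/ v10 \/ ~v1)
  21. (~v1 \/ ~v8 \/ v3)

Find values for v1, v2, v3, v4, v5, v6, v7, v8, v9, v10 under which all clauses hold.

v1=False  v2=False  v3=False  v4=True  v5=False  v6=False  v7=False  v8=True  v9=False  v10=False

v5 occurs only negated in the remaining clauses — set v5 = False.
Set v1 = False and propagate.
For the remaining variables, v2 = False, v3 = False, v4 = True, v6 = False, v7 = False, v8 = True, v9 = False, v10 = False works.
Every clause has at least one true literal under this assignment.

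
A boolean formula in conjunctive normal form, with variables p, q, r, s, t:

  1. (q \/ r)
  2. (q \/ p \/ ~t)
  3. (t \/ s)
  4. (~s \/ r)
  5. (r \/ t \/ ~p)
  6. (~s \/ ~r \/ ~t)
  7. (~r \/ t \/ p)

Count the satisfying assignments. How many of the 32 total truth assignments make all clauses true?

Satisfying assignments:
  p=F q=T r=F s=F t=T
  p=F q=T r=T s=F t=T
  p=T q=F r=T s=F t=T
  p=T q=F r=T s=T t=F
  p=T q=T r=F s=F t=T
  p=T q=T r=T s=F t=T
  p=T q=T r=T s=T t=F
That's 7 in total.

7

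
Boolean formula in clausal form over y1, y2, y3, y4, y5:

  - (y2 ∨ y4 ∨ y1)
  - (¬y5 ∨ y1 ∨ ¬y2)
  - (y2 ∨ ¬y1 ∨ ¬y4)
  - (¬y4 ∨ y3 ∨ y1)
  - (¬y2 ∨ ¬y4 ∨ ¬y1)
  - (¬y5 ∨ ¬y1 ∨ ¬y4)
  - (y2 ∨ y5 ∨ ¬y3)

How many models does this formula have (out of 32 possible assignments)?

Case analysis on y1 and y2:
  y1=1, y2=1: remaining (y3,y4,y5) ∈ {(0,0,0); (0,0,1); (1,0,0); (1,0,1)} — 4.
  y1=1, y2=0: remaining (y3,y4,y5) ∈ {(0,0,0); (0,0,1); (1,0,1)} — 3.
  y1=0, y2=1: remaining (y3,y4,y5) ∈ {(0,0,0); (1,0,0); (1,1,0)} — 3.
  y1=0, y2=0: remaining (y3,y4,y5) ∈ {(1,1,1)} — 1.
Total: 4 + 3 + 3 + 1 = 11.

11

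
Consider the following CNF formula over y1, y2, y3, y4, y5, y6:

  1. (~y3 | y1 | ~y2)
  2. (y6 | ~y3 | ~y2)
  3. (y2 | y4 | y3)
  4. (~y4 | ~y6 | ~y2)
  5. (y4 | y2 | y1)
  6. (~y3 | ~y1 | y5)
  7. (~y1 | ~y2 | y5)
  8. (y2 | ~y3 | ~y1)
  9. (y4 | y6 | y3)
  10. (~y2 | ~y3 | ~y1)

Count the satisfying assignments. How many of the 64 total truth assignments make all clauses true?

18

Case analysis on y2 and y3:
  y2=T, y3=T: a clause becomes empty — 0.
  y2=T, y3=F: 6 of the 16 assignments to (y1,y4,y5,y6) work.
  y2=F, y3=T: remaining (y1,y4,y5,y6) ∈ {(F,T,F,F); (F,T,F,T); (F,T,T,F); (F,T,T,T)} — 4.
  y2=F, y3=F: forces y4=T; y1, y5, y6 free → 2^3 = 8.
Total: 0 + 6 + 4 + 8 = 18.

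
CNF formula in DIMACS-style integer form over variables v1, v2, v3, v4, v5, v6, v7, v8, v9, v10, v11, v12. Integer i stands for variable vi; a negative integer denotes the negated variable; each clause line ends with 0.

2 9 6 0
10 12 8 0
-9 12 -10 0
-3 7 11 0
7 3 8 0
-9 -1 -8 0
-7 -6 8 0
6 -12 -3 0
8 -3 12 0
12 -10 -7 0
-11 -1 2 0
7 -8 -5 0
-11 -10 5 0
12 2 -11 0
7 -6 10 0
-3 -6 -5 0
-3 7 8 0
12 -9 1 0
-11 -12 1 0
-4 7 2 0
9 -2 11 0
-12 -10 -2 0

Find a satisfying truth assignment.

v1 = 1, v2 = 0, v3 = 0, v4 = 1, v5 = 0, v6 = 0, v7 = 1, v8 = 0, v9 = 1, v10 = 0, v11 = 0, v12 = 1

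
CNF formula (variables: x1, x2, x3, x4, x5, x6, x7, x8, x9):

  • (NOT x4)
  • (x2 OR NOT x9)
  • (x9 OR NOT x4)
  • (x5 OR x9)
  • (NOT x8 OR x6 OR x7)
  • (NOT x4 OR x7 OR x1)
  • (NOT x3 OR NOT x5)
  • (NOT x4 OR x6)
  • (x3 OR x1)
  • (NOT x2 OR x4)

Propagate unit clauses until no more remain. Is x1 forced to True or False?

Unit clause (NOT x4) sets x4 = False.
In (x4 OR NOT x2), x4 is now false; NOT x2 must hold, so x2 = False.
From (x2 OR NOT x9) and x2 = False: x9 = False.
In (x9 OR x5), x9 is now false; x5 must hold, so x5 = True.
(NOT x5 OR NOT x3) with x5 = True leaves only NOT x3, so x3 = False.
(x1 OR x3): since x3 = False, the clause reduces to (x1). x1 = True.

True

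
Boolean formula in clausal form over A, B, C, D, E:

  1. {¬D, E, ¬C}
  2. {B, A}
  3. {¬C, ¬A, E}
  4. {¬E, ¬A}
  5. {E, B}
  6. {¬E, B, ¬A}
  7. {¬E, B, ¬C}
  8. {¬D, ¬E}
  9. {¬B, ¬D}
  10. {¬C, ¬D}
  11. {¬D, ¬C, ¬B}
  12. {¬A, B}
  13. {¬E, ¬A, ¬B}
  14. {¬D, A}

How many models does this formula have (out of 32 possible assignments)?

5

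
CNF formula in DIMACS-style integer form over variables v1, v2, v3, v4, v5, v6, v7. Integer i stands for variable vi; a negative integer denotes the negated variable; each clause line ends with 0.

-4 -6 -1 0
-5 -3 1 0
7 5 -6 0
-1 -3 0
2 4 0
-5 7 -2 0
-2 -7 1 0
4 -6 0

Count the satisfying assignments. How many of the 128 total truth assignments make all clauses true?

24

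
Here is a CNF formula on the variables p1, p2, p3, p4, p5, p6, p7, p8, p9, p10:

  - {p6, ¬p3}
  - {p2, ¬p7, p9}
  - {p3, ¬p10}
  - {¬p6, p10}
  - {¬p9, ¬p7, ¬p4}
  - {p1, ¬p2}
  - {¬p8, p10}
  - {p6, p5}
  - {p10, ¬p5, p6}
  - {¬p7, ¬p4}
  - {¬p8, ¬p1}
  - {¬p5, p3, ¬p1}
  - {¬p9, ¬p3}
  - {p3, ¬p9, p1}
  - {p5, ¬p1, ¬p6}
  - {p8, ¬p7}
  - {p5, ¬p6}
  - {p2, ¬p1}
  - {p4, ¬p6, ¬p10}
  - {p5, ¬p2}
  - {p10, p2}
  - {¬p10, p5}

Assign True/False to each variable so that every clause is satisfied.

p1=F  p2=F  p3=T  p4=T  p5=T  p6=T  p7=F  p8=F  p9=F  p10=T

p7 occurs only negated in the remaining clauses — set p7 = False.
Set p1 = False and propagate.
  then p2 is forced to False.
  then p10 is forced to True.
  then p3 is forced to True.
  then p6 is forced to True.
  then p9 is forced to False.
  then p5 is forced to True.
  then p4 is forced to True.
p8 is now unconstrained; take p8 = False.
Every clause has at least one true literal under this assignment.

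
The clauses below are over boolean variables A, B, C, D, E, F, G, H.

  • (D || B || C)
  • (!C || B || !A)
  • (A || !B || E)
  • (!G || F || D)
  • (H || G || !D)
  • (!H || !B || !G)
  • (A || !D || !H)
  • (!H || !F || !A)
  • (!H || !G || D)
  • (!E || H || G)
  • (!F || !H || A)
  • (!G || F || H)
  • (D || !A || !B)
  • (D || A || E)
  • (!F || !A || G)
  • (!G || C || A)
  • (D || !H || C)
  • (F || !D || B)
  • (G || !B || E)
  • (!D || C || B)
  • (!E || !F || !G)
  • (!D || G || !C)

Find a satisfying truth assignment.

A = 1, B = 1, C = 0, D = 1, E = 1, F = 0, G = 0, H = 1

Try A = True.
Set B = True and propagate.
  then D is forced to True.
Branch on C: take C = False.
For the remaining variables, E = True, F = False, G = False, H = True works.
Every clause has at least one true literal under this assignment.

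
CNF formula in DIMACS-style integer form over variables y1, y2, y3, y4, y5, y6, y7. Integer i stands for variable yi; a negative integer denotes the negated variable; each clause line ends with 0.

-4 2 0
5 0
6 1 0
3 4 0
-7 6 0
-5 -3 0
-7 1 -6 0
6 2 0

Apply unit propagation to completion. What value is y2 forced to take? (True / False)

(y5) is a unit clause: y5 = True.
(¬y3 ∨ ¬y5) with y5 = True leaves only ¬y3, so y3 = False.
(y3 ∨ y4) with y3 = False leaves only y4, so y4 = True.
In (y2 ∨ ¬y4), ¬y4 is now false; y2 must hold, so y2 = True.

True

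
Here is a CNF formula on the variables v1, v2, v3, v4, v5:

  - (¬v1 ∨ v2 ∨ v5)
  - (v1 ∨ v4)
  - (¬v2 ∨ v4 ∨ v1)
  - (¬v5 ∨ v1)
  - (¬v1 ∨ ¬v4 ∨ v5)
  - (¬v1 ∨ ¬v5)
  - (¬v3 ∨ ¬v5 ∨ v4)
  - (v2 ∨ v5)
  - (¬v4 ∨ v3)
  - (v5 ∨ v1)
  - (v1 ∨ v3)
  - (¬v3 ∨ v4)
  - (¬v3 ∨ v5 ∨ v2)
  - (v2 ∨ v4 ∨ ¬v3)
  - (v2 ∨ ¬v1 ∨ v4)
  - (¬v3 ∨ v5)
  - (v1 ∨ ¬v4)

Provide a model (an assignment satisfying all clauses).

v1=T  v2=T  v3=F  v4=F  v5=F

Set v1 = True and propagate.
  then v5 is forced to False.
  then v2 is forced to True.
  then v4 is forced to False.
  then v3 is forced to False.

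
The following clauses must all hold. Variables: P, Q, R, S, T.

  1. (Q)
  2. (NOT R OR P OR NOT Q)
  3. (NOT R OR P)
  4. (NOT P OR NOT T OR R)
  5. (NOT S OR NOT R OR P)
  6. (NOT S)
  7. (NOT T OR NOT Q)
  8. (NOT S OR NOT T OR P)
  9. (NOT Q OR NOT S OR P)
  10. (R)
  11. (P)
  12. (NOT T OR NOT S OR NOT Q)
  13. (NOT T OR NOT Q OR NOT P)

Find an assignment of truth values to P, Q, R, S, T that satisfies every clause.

P=True, Q=True, R=True, S=False, T=False

The clause (Q) is unit: Q must be True.
(NOT S) is a unit clause, so S = False.
(NOT T) is a unit clause, so T = False.
The clause (R) is unit: R must be True.
(P) is a unit clause, so P = True.
Check each clause:
  1. (Q) — Q is true.
  2. (P OR NOT Q OR NOT R) — P is true.
  3. (P OR NOT R) — P is true.
  4. (NOT P OR NOT T OR R) — R is true.
  5. (NOT S OR NOT R OR P) — P is true.
  6. (NOT S) — NOT S is true.
  7. (NOT Q OR NOT T) — NOT T is true.
  8. (NOT T OR NOT S OR P) — P is true.
  9. (P OR NOT Q OR NOT S) — P is true.
  10. (R) — R is true.
  11. (P) — P is true.
  12. (NOT Q OR NOT S OR NOT T) — NOT T is true.
  13. (NOT Q OR NOT T OR NOT P) — NOT T is true.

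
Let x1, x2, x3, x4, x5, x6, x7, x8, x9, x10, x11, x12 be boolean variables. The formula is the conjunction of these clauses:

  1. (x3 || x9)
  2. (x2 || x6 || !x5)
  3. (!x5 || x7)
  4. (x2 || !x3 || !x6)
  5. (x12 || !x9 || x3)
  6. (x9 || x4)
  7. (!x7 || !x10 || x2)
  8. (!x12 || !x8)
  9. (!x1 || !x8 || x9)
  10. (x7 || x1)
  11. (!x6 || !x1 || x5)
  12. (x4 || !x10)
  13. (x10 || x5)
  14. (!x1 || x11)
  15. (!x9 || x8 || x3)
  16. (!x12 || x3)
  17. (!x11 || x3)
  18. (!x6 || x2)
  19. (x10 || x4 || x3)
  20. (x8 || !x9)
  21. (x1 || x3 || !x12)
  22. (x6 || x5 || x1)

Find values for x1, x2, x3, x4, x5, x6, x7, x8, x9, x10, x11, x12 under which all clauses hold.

x1 = F, x2 = T, x3 = T, x4 = F, x5 = T, x6 = F, x7 = T, x8 = T, x9 = T, x10 = F, x11 = T, x12 = F

x2 occurs only positively in the remaining clauses — set x2 = True.
Branch on x1: take x1 = False.
  then x7 is forced to True.
Branch on x3: take x3 = True.
Try x4 = False.
  then x9 is forced to True.
  then x10 is forced to False.
  then x5 is forced to True.
  then x8 is forced to True.
  then x12 is forced to False.
x6, x11 are now unconstrained; take x6 = False, x11 = True.
Every clause has at least one true literal under this assignment.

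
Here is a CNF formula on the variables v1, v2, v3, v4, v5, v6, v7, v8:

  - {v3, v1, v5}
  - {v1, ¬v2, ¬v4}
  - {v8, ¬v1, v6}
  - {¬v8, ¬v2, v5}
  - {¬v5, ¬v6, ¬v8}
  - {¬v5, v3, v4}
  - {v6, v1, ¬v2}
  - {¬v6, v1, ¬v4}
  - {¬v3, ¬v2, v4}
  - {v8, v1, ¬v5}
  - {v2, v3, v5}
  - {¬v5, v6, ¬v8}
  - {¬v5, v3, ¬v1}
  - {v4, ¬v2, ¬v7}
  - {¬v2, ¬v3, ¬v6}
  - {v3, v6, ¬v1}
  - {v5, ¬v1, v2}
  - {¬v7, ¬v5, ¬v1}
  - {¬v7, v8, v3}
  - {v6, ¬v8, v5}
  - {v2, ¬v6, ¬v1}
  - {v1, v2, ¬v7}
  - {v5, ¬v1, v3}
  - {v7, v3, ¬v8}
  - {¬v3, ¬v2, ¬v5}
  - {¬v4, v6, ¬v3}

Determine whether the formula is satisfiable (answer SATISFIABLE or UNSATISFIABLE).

SATISFIABLE

Set v1 = False and propagate.
Set v2 = False and propagate.
  then v7 is forced to False.
The remaining clauses are satisfied by v3 = True, v4 = False, v5 = False, v6 = False, v8 = False.
So v1=F, v2=F, v3=T, v4=F, v5=F, v6=F, v7=F, v8=F is a satisfying assignment.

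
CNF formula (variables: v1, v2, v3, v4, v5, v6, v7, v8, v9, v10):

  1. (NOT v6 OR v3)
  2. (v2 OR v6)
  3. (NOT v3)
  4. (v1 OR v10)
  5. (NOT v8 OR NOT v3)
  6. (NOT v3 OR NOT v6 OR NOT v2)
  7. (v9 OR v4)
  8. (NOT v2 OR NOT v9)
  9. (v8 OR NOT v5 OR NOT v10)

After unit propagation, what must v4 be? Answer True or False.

Unit clause (NOT v3) sets v3 = False.
(NOT v6 OR v3) with v3 = False leaves only NOT v6, so v6 = False.
From (v6 OR v2) and v6 = False: v2 = True.
From (NOT v9 OR NOT v2) and v2 = True: v9 = False.
In (v9 OR v4), v9 is now false; v4 must hold, so v4 = True.

True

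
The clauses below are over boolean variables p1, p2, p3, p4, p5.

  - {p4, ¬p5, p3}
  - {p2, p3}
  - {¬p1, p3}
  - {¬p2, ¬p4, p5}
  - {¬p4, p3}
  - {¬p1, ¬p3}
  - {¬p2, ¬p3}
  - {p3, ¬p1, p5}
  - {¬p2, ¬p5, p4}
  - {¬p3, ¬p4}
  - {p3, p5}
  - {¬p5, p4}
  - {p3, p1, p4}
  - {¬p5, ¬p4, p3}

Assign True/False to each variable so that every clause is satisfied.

Branch on p1: take p1 = False.
Branch on p2: take p2 = False.
  then p3 is forced to True.
  then p4 is forced to False.
  then p5 is forced to False.
Every clause has at least one true literal under this assignment.

p1 = False, p2 = False, p3 = True, p4 = False, p5 = False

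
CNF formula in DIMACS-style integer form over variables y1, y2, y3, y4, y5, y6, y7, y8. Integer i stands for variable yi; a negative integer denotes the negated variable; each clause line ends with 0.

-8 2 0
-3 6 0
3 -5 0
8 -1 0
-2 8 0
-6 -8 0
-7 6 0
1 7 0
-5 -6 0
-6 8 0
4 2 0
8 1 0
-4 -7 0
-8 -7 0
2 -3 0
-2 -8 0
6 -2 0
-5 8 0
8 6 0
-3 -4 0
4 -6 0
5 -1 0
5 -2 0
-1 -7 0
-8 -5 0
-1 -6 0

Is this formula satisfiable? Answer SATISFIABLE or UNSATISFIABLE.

y8 = True:
  propagation gives y2=True; an empty clause results — contradiction.
y8 = False:
  propagation gives y1=False; an empty clause results — contradiction.
Every branch closes, so no satisfying assignment exists.

UNSATISFIABLE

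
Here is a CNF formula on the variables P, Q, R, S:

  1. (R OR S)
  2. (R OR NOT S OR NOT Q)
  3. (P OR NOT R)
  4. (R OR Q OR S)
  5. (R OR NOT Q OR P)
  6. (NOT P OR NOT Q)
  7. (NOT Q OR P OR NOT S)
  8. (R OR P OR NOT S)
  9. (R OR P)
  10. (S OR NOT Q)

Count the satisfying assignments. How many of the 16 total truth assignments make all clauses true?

Satisfying assignments:
  P=T Q=F R=F S=T
  P=T Q=F R=T S=F
  P=T Q=F R=T S=T
That's 3 in total.

3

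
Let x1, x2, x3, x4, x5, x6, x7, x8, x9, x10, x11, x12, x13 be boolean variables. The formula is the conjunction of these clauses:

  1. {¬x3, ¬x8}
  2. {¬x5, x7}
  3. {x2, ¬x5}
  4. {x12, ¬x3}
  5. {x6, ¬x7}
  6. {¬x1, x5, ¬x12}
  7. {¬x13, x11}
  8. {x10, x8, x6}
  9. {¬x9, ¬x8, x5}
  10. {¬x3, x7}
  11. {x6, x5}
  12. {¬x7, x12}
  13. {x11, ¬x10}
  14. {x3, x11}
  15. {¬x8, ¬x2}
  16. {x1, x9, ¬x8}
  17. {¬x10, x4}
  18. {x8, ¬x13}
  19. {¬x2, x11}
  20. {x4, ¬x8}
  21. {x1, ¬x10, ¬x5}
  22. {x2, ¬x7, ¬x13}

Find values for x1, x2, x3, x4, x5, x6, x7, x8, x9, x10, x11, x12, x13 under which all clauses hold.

x6 occurs only positively in the remaining clauses — set x6 = True.
Pure literal: x13 appears only negated; assign x13 = False.
Branch on x1: take x1 = False.
Set x2 = False and propagate.
  then x5 is forced to False.
Try x3 = True.
  then x8 is forced to False.
  then x12 is forced to True.
  then x7 is forced to True.
The remaining clauses are satisfied by x4 = False, x9 = True, x10 = False, x11 = False.
Every clause has at least one true literal under this assignment.

x1=F, x2=F, x3=T, x4=F, x5=F, x6=T, x7=T, x8=F, x9=T, x10=F, x11=F, x12=T, x13=F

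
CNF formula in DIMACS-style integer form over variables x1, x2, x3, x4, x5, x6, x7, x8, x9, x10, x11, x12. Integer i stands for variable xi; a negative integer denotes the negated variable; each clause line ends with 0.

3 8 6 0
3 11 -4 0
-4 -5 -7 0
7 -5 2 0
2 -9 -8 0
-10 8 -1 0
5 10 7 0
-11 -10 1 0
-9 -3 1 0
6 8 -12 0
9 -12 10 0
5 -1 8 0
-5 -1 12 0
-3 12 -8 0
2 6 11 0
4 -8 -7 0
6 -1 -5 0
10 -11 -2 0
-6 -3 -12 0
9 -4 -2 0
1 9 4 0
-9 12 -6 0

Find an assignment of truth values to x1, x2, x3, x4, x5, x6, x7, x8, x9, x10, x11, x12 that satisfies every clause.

Set x1 = True and propagate.
For the remaining variables, x2 = True, x3 = False, x4 = False, x5 = False, x6 = True, x7 = False, x8 = True, x9 = True, x10 = True, x11 = True, x12 = True works.
Check each clause:
  1. (x6 OR x3 OR x8) — x8 is true.
  2. (NOT x4 OR x3 OR x11) — x11 is true.
  3. (NOT x5 OR NOT x4 OR NOT x7) — NOT x7 is true.
  4. (x2 OR NOT x5 OR x7) — x2 is true.
  5. (NOT x9 OR x2 OR NOT x8) — x2 is true.
  6. (NOT x1 OR NOT x10 OR x8) — x8 is true.
  7. (x7 OR x5 OR x10) — x10 is true.
  8. (NOT x11 OR x1 OR NOT x10) — x1 is true.
  9. (NOT x3 OR x1 OR NOT x9) — x1 is true.
  10. (NOT x12 OR x6 OR x8) — x8 is true.
  11. (NOT x12 OR x10 OR x9) — x9 is true.
  12. (NOT x1 OR x8 OR x5) — x8 is true.
  13. (x12 OR NOT x1 OR NOT x5) — NOT x5 is true.
  14. (NOT x8 OR NOT x3 OR x12) — x12 is true.
  15. (x11 OR x2 OR x6) — x2 is true.
  16. (NOT x7 OR x4 OR NOT x8) — NOT x7 is true.
  17. (NOT x5 OR NOT x1 OR x6) — NOT x5 is true.
  18. (NOT x11 OR x10 OR NOT x2) — x10 is true.
  19. (NOT x6 OR NOT x3 OR NOT x12) — NOT x3 is true.
  20. (NOT x4 OR NOT x2 OR x9) — x9 is true.
  21. (x9 OR x1 OR x4) — x9 is true.
  22. (x12 OR NOT x9 OR NOT x6) — x12 is true.

x1=True, x2=True, x3=False, x4=False, x5=False, x6=True, x7=False, x8=True, x9=True, x10=True, x11=True, x12=True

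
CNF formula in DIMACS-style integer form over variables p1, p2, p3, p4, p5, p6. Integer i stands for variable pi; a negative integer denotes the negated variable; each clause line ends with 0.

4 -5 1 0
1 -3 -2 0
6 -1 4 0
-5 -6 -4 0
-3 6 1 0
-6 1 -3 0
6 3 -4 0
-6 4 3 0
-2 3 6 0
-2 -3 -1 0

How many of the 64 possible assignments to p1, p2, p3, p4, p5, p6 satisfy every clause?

Split on p3, then p6.
  p3=1, p6=1: remaining (p1,p2,p4,p5) ∈ {(1,0,0,0); (1,0,0,1); (1,0,1,0)} — 3.
  p3=1, p6=0: remaining (p1,p2,p4,p5) ∈ {(1,0,1,0); (1,0,1,1)} — 2.
  p3=0, p6=1: remaining (p1,p2,p4,p5) ∈ {(0,0,1,0); (0,1,1,0); (1,0,1,0); (1,1,1,0)} — 4.
  p3=0, p6=0: remaining (p1,p2,p4,p5) ∈ {(0,0,0,0)} — 1.
Total: 3 + 2 + 4 + 1 = 10.

10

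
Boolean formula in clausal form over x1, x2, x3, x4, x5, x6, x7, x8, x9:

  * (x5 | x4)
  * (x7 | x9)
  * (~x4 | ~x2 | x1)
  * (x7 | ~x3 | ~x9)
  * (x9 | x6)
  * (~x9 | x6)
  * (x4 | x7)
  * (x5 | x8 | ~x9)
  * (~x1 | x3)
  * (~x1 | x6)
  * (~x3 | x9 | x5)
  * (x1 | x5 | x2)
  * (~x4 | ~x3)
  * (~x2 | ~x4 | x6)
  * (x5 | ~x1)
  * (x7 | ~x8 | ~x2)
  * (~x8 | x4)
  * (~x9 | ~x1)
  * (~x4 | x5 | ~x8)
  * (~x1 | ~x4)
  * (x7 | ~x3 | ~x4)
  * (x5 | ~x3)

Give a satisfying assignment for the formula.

Pure literal: x5 appears only positively; assign x5 = True.
x6 occurs only positively in the remaining clauses — set x6 = True.
Try x1 = False.
The remaining clauses are satisfied by x2 = True, x3 = True, x4 = False, x7 = True, x8 = False, x9 = True.
Every clause has at least one true literal under this assignment.

x1=0  x2=1  x3=1  x4=0  x5=1  x6=1  x7=1  x8=0  x9=1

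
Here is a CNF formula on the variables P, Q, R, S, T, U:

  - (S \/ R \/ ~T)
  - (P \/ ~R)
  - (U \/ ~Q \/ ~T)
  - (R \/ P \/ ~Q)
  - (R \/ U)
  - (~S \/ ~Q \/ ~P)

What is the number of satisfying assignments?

18

Case analysis on R and P:
  R=1, P=1: 11 of the 16 assignments to (Q,S,T,U) work.
  R=1, P=0: a clause becomes empty — 0.
  R=0, P=1: remaining (Q,S,T,U) ∈ {(0,0,0,1); (0,1,0,1); (0,1,1,1); (1,0,0,1)} — 4.
  R=0, P=0: remaining (Q,S,T,U) ∈ {(0,0,0,1); (0,1,0,1); (0,1,1,1)} — 3.
Total: 11 + 0 + 4 + 3 = 18.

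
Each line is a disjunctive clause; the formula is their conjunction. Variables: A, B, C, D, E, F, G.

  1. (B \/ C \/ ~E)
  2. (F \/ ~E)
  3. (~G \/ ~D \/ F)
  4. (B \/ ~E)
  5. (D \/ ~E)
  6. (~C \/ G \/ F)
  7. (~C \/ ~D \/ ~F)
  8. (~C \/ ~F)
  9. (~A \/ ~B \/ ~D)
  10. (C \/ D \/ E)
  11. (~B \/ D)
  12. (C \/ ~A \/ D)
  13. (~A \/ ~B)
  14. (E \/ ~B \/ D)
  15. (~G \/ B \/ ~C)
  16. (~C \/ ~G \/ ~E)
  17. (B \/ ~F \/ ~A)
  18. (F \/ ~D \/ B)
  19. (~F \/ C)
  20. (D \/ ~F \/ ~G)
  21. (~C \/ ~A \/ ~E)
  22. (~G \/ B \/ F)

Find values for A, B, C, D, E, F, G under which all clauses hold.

A = 0, B = 1, C = 0, D = 1, E = 0, F = 0, G = 0

A occurs only negated in the remaining clauses — set A = False.
Branch on B: take B = True.
  then D is forced to True.
The remaining clauses are satisfied by C = False, E = False, F = False, G = False.
Check each clause:
  1. (C \/ B \/ ~E) — B is true.
  2. (F \/ ~E) — ~E is true.
  3. (F \/ ~G \/ ~D) — ~G is true.
  4. (B \/ ~E) — B is true.
  5. (~E \/ D) — ~E is true.
  6. (F \/ ~C \/ G) — ~C is true.
  7. (~D \/ ~C \/ ~F) — ~F is true.
  8. (~C \/ ~F) — ~F is true.
  9. (~A \/ ~B \/ ~D) — ~A is true.
  10. (E \/ D \/ C) — D is true.
  11. (D \/ ~B) — D is true.
  12. (~A \/ D \/ C) — D is true.
  13. (~B \/ ~A) — ~A is true.
  14. (~B \/ D \/ E) — D is true.
  15. (B \/ ~G \/ ~C) — ~G is true.
  16. (~G \/ ~C \/ ~E) — ~G is true.
  17. (~F \/ B \/ ~A) — B is true.
  18. (B \/ ~D \/ F) — B is true.
  19. (~F \/ C) — ~F is true.
  20. (~F \/ ~G \/ D) — ~G is true.
  21. (~E \/ ~C \/ ~A) — ~E is true.
  22. (~G \/ F \/ B) — ~G is true.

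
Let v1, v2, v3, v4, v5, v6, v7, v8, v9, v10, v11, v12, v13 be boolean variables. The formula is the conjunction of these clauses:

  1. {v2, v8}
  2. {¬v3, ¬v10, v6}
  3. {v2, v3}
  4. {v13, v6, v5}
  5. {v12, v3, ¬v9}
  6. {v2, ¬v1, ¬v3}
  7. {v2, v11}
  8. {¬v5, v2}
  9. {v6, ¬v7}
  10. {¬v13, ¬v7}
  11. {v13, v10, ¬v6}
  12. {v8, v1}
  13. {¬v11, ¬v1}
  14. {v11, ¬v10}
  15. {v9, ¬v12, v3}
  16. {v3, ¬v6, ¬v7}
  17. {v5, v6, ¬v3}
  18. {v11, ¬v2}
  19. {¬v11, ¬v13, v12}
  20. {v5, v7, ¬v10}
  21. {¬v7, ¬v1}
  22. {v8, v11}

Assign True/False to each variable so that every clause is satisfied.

v1 = False, v2 = True, v3 = True, v4 = False, v5 = False, v6 = True, v7 = True, v8 = True, v9 = False, v10 = True, v11 = True, v12 = True, v13 = False

Check each clause:
  1. {v8, v2} — v8 is true.
  2. {¬v3, v6, ¬v10} — v6 is true.
  3. {v2, v3} — v2 is true.
  4. {v6, v13, v5} — v6 is true.
  5. {v3, v12, ¬v9} — v3 is true.
  6. {¬v3, v2, ¬v1} — v2 is true.
  7. {v2, v11} — v2 is true.
  8. {v2, ¬v5} — v2 is true.
  9. {¬v7, v6} — v6 is true.
  10. {¬v13, ¬v7} — ¬v13 is true.
  11. {¬v6, v13, v10} — v10 is true.
  12. {v8, v1} — v8 is true.
  13. {¬v11, ¬v1} — ¬v1 is true.
  14. {¬v10, v11} — v11 is true.
  15. {v3, ¬v12, v9} — v3 is true.
  16. {v3, ¬v7, ¬v6} — v3 is true.
  17. {¬v3, v6, v5} — v6 is true.
  18. {v11, ¬v2} — v11 is true.
  19. {v12, ¬v11, ¬v13} — ¬v13 is true.
  20. {¬v10, v7, v5} — v7 is true.
  21. {¬v1, ¬v7} — ¬v1 is true.
  22. {v11, v8} — v8 is true.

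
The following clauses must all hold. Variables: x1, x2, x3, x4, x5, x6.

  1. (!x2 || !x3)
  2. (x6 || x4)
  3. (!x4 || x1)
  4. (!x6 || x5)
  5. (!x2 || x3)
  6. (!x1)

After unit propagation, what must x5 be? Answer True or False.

True

(!x1) is a unit clause: x1 = False.
From (x1 || !x4) and x1 = False: x4 = False.
(x4 || x6) with x4 = False leaves only x6, so x6 = True.
(!x6 || x5) with x6 = True leaves only x5, so x5 = True.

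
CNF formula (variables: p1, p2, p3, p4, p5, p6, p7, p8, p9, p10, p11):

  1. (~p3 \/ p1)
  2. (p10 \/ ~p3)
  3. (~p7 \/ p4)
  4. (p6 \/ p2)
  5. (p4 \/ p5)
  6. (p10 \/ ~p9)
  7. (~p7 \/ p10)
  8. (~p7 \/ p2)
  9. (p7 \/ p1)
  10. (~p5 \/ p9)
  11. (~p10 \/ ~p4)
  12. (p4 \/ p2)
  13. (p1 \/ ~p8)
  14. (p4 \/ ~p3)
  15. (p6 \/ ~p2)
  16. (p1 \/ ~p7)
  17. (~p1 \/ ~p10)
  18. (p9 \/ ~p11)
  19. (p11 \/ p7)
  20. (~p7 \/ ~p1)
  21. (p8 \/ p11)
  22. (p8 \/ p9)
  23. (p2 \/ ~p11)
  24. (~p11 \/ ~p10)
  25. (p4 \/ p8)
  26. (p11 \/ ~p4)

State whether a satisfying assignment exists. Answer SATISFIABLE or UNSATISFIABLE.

UNSATISFIABLE

p4 = True:
  propagation gives p10=False, p3=False, p9=False, p7=False; an empty clause results — contradiction.
p4 = False:
  propagation gives p7=False, p5=True, p1=True, p9=True; an empty clause results — contradiction.
Every branch closes, so no satisfying assignment exists.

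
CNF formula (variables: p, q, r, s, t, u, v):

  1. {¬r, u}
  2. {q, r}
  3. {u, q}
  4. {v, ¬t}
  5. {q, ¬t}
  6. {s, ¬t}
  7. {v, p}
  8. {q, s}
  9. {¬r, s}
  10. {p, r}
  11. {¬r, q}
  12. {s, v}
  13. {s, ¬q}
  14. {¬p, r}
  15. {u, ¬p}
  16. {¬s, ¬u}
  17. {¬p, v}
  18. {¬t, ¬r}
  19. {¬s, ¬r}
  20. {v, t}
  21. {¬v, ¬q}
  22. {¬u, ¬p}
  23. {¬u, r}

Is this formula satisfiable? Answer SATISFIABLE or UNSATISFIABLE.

UNSATISFIABLE

r = True:
  propagation gives u=True, s=True; an empty clause results — contradiction.
r = False:
  propagation gives q=True, p=True; an empty clause results — contradiction.
Every branch closes, so no satisfying assignment exists.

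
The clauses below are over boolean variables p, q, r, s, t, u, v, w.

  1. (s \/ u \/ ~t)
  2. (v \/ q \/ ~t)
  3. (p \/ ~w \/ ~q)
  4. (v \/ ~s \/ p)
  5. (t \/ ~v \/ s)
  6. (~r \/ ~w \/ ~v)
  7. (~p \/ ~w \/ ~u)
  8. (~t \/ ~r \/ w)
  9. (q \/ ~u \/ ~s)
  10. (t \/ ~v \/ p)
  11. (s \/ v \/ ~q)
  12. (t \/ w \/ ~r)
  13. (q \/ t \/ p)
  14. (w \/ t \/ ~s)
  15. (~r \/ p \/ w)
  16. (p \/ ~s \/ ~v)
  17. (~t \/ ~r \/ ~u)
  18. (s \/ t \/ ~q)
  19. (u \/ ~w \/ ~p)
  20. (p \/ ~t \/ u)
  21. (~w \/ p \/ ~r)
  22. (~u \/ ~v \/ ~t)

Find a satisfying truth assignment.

p=T  q=F  r=F  s=F  t=F  u=F  v=F  w=F

Pure literal: r appears only negated; assign r = False.
Branch on p: take p = True.
Try q = False.
Branch on s: take s = False.
The remaining clauses are satisfied by t = False, u = False, v = False, w = False.
Every clause has at least one true literal under this assignment.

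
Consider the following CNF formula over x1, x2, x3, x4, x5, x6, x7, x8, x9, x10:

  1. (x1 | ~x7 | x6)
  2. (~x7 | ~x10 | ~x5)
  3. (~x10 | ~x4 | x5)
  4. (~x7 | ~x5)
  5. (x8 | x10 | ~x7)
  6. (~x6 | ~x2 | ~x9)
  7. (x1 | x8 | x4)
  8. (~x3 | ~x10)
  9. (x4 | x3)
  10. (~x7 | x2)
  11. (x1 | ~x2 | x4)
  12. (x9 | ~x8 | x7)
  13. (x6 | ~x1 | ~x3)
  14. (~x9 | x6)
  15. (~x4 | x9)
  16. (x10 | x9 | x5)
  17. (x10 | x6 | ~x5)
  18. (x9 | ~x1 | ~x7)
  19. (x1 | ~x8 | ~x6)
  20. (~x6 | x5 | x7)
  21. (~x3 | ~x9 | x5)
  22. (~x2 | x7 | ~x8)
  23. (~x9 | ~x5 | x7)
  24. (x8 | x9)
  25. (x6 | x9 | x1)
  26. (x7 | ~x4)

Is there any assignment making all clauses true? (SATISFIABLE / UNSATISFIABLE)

x7 = True:
  x9 = True:
    propagation gives x6=False; an empty clause results — contradiction.
  x9 = False:
    propagation gives x4=False, x3=True, x10=False; an empty clause results — contradiction.
x7 = False:
  x9 = True:
    propagation gives x6=True, x2=False, x5=True; an empty clause results — contradiction.
  x9 = False:
    propagation gives x8=False; an empty clause results — contradiction.
Every branch closes, so no satisfying assignment exists.

UNSATISFIABLE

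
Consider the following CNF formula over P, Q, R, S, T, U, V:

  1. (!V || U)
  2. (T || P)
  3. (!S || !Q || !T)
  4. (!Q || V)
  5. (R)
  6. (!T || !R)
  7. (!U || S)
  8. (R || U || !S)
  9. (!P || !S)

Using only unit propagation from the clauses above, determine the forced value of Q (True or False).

(R) stands alone — R = True.
(!T || !R): since R = True, the clause reduces to (!T). T = False.
In (P || T), T is now false; P must hold, so P = True.
(!P || !S) with P = True leaves only !S, so S = False.
(!U || S) with S = False leaves only !U, so U = False.
(!V || U): since U = False, the clause reduces to (!V). V = False.
From (V || !Q) and V = False: Q = False.

False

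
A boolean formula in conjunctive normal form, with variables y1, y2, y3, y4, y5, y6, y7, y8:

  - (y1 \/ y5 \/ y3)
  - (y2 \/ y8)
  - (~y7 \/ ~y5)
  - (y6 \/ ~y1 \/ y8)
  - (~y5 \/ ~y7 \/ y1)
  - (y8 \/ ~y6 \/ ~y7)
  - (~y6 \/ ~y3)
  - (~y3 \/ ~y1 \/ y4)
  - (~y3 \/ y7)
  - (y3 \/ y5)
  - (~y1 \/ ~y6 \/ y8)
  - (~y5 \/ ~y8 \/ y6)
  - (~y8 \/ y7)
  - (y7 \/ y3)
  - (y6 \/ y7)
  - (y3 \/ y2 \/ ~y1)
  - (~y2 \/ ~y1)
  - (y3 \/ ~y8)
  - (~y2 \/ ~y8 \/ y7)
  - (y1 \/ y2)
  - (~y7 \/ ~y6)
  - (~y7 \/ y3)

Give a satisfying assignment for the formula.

Try y1 = False.
  then y2 is forced to True.
Branch on y3: take y3 = True.
  then y6 is forced to False.
  then y7 is forced to True.
  then y5 is forced to False.
y4, y8 are now unconstrained; take y4 = False, y8 = True.

y1=F  y2=T  y3=T  y4=F  y5=F  y6=F  y7=T  y8=T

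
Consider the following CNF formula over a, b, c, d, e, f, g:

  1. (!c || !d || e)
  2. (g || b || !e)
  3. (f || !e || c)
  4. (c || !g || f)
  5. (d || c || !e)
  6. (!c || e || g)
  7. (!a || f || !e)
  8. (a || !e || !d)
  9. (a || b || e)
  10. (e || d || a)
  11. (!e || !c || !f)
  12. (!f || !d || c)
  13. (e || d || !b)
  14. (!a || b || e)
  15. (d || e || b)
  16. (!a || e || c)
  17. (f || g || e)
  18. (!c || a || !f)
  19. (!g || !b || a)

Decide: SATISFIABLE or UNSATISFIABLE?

SATISFIABLE

Try a = False.
Try b = True.
  then g is forced to False.
Set c = True and propagate.
  then e is forced to True.
  then d is forced to False.
  then f is forced to False.
Every clause has at least one true literal under this assignment.
So a = F, b = T, c = T, d = F, e = T, f = F, g = F is a satisfying assignment.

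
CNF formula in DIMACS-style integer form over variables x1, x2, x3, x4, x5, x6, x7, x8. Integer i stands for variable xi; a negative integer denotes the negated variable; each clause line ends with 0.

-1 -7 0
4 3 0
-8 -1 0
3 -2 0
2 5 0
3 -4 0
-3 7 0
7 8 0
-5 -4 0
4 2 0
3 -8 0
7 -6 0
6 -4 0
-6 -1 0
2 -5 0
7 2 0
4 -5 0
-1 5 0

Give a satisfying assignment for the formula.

Pure literal: x1 appears only negated; assign x1 = False.
Branch on x2: take x2 = True.
  then x3 is forced to True.
  then x7 is forced to True.
Try x4 = False.
  then x5 is forced to False.
x6, x8 are now unconstrained; take x6 = True, x8 = True.

x1=F, x2=T, x3=T, x4=F, x5=F, x6=T, x7=T, x8=T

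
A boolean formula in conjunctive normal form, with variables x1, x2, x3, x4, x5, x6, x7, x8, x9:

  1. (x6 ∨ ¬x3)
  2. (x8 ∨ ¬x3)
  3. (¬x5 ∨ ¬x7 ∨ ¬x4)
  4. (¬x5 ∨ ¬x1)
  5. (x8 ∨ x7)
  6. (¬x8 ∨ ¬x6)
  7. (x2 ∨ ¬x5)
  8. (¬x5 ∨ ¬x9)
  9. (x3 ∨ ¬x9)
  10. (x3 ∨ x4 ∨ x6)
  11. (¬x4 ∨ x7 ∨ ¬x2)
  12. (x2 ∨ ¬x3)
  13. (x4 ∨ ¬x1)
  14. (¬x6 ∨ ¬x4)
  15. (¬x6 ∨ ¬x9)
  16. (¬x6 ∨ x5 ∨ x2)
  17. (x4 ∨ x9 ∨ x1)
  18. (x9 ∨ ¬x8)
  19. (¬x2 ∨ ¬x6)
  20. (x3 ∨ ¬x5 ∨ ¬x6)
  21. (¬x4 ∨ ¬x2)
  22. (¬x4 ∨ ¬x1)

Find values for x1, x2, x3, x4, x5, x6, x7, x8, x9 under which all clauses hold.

x1=False, x2=False, x3=False, x4=True, x5=False, x6=False, x7=True, x8=False, x9=False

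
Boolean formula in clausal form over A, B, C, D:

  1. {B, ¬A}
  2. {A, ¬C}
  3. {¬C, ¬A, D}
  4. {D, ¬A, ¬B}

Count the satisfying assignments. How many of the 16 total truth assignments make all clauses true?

6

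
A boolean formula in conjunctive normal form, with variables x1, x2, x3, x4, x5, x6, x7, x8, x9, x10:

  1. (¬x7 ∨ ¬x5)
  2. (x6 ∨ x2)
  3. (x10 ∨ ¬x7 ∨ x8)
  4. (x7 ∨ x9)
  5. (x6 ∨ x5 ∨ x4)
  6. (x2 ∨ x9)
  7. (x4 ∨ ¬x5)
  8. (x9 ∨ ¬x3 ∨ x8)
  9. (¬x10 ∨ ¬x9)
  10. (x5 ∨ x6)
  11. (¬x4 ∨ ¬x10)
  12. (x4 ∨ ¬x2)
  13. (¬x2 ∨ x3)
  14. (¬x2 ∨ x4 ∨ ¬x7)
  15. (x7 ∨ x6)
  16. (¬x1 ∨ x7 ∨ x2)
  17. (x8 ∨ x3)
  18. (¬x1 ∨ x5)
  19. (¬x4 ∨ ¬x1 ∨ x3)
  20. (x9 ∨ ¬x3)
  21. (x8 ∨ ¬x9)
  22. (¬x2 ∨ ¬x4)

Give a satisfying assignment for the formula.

x1 = F, x2 = F, x3 = F, x4 = T, x5 = F, x6 = T, x7 = F, x8 = T, x9 = T, x10 = F

Pure literal: x1 appears only negated; assign x1 = False.
x6 occurs only positively in the remaining clauses — set x6 = True.
Branch on x2: take x2 = False.
  then x9 is forced to True.
  then x10 is forced to False.
  then x8 is forced to True.
Try x4 = True.
The remaining clauses are satisfied by x3 = False, x5 = False, x7 = False.
Every clause has at least one true literal under this assignment.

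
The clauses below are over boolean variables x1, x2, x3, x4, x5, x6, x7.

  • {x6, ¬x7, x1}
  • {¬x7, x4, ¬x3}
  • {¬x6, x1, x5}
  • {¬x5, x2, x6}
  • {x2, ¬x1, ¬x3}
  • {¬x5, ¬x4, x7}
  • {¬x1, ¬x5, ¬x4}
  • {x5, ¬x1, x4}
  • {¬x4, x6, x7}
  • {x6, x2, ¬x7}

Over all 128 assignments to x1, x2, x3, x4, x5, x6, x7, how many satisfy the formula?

Case analysis on x1 and x4:
  x1=T, x4=T: 8 of the 32 assignments to (x2,x3,x5,x6,x7) work.
  x1=T, x4=F: 8 of the 32 assignments to (x2,x3,x5,x6,x7) work.
  x1=F, x4=T: remaining (x2,x3,x5,x6,x7) ∈ {(F,F,T,T,T); (F,T,T,T,T); (T,F,T,T,T); (T,T,T,T,T)} — 4.
  x1=F, x4=F: 12 of the 32 assignments to (x2,x3,x5,x6,x7) work.
Total: 8 + 8 + 4 + 12 = 32.

32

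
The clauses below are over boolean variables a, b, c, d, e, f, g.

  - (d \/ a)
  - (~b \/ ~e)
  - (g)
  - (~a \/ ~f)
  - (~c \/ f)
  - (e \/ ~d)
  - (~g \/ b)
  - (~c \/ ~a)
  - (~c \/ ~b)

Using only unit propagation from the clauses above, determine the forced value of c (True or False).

False

(g) is a unit clause: g = True.
(~g \/ b): since g = True, the clause reduces to (b). b = True.
From (~b \/ ~e) and b = True: e = False.
(~d \/ e): since e = False, the clause reduces to (~d). d = False.
(d \/ a) with d = False leaves only a, so a = True.
In (~a \/ ~f), ~a is now false; ~f must hold, so f = False.
In (~c \/ f), f is now false; ~c must hold, so c = False.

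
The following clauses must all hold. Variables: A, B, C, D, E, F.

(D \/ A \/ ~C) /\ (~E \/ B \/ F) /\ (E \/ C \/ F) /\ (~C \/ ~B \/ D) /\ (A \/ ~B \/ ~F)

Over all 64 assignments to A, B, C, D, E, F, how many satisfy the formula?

31

Case analysis on B and C:
  B=T, C=T: E free; 3 ways for (A,D,F) × 2^1 = 6.
  B=T, C=F: D free; 4 ways for (A,E,F) × 2^1 = 8.
  B=F, C=T: 9 of the 16 assignments to (A,D,E,F) work.
  B=F, C=F: forces F=T; A, D, E free → 2^3 = 8.
Total: 6 + 8 + 9 + 8 = 31.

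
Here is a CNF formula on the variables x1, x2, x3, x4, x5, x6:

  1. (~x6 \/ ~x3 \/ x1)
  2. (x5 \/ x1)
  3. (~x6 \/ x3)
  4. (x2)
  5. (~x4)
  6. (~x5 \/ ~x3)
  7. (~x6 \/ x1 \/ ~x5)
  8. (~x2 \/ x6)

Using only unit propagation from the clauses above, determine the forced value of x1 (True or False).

True

(x2) stands alone — x2 = True.
(~x4) stands alone — x4 = False.
(~x2 \/ x6) with x2 = True leaves only x6, so x6 = True.
In (~x6 \/ x3), ~x6 is now false; x3 must hold, so x3 = True.
(~x6 \/ x1 \/ ~x3): since x6 = True, x3 = True, the clause reduces to (x1). x1 = True.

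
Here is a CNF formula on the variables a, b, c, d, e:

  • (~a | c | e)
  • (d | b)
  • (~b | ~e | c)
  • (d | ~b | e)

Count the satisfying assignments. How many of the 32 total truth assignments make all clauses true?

Split on b, then e.
  b=T, e=T: remaining (a,c,d) ∈ {(F,T,F); (F,T,T); (T,T,F); (T,T,T)} — 4.
  b=T, e=F: remaining (a,c,d) ∈ {(F,F,T); (F,T,T); (T,T,T)} — 3.
  b=F, e=T: remaining (a,c,d) ∈ {(F,F,T); (F,T,T); (T,F,T); (T,T,T)} — 4.
  b=F, e=F: remaining (a,c,d) ∈ {(F,F,T); (F,T,T); (T,T,T)} — 3.
Total: 4 + 3 + 4 + 3 = 14.

14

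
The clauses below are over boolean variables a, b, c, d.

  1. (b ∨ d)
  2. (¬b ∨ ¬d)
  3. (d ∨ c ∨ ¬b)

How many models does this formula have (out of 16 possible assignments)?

6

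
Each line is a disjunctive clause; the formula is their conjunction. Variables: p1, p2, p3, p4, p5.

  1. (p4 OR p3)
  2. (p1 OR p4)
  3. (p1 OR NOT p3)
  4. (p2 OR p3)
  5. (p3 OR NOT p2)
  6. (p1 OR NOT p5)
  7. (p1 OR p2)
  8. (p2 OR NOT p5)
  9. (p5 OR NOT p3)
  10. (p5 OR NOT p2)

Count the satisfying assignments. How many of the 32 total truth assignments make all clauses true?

The models are:
  p1=1 p2=1 p3=1 p4=0 p5=1
  p1=1 p2=1 p3=1 p4=1 p5=1
Count: 2.

2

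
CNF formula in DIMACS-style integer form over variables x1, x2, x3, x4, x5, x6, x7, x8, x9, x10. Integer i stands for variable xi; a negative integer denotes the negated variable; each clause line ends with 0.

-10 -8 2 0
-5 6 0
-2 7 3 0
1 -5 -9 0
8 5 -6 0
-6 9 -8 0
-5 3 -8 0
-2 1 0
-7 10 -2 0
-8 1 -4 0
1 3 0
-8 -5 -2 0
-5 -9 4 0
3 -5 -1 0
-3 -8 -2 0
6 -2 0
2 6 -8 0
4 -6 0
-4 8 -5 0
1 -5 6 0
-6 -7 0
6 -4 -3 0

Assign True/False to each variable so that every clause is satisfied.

x1=True, x2=False, x3=True, x4=False, x5=False, x6=False, x7=True, x8=False, x9=False, x10=False

Check each clause:
  1. (~x10 | ~x8 | x2) — ~x8 is true.
  2. (x6 | ~x5) — ~x5 is true.
  3. (x3 | ~x2 | x7) — x3 is true.
  4. (~x9 | x1 | ~x5) — x1 is true.
  5. (x8 | ~x6 | x5) — ~x6 is true.
  6. (x9 | ~x8 | ~x6) — ~x8 is true.
  7. (~x8 | x3 | ~x5) — x3 is true.
  8. (~x2 | x1) — x1 is true.
  9. (~x2 | ~x7 | x10) — ~x2 is true.
  10. (x1 | ~x4 | ~x8) — ~x8 is true.
  11. (x1 | x3) — x1 is true.
  12. (~x8 | ~x5 | ~x2) — ~x8 is true.
  13. (~x9 | ~x5 | x4) — ~x5 is true.
  14. (~x1 | x3 | ~x5) — x3 is true.
  15. (~x3 | ~x8 | ~x2) — ~x8 is true.
  16. (x6 | ~x2) — ~x2 is true.
  17. (x2 | x6 | ~x8) — ~x8 is true.
  18. (~x6 | x4) — ~x6 is true.
  19. (x8 | ~x4 | ~x5) — ~x5 is true.
  20. (~x5 | x6 | x1) — x1 is true.
  21. (~x7 | ~x6) — ~x6 is true.
  22. (~x3 | ~x4 | x6) — ~x4 is true.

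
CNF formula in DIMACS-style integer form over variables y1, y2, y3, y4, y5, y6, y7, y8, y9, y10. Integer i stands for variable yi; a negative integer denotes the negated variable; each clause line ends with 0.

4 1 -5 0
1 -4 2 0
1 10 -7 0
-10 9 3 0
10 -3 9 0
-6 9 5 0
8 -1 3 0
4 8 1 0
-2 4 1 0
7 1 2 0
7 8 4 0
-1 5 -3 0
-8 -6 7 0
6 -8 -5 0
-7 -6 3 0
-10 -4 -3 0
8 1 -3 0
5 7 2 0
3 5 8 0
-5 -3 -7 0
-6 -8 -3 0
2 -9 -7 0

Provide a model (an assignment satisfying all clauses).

y1 = 0, y2 = 1, y3 = 0, y4 = 1, y5 = 0, y6 = 0, y7 = 1, y8 = 1, y9 = 1, y10 = 1

Try y1 = False.
Set y2 = True and propagate.
  then y4 is forced to True.
For the remaining variables, y3 = False, y5 = False, y6 = False, y7 = True, y8 = True, y9 = True, y10 = True works.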